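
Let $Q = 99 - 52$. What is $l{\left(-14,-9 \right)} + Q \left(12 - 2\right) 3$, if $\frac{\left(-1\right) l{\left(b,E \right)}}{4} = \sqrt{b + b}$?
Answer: $1410 - 8 i \sqrt{7} \approx 1410.0 - 21.166 i$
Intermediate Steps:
$l{\left(b,E \right)} = - 4 \sqrt{2} \sqrt{b}$ ($l{\left(b,E \right)} = - 4 \sqrt{b + b} = - 4 \sqrt{2 b} = - 4 \sqrt{2} \sqrt{b}$)
$Q = 47$ ($Q = 99 - 52 = 47$)
$l{\left(-14,-9 \right)} + Q \left(12 - 2\right) 3 = - 4 \sqrt{2} \sqrt{-14} + 47 \left(12 - 2\right) 3 = - 4 \sqrt{2} i \sqrt{14} + 47 \cdot 10 \cdot 3 = - 8 i \sqrt{7} + 47 \cdot 30 = - 8 i \sqrt{7} + 1410 = 1410 - 8 i \sqrt{7}$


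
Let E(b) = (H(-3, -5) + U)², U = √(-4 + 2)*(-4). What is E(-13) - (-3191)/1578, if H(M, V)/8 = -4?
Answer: 1568567/1578 + 256*I*√2 ≈ 994.02 + 362.04*I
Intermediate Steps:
H(M, V) = -32 (H(M, V) = 8*(-4) = -32)
U = -4*I*√2 (U = √(-2)*(-4) = (I*√2)*(-4) = -4*I*√2 ≈ -5.6569*I)
E(b) = (-32 - 4*I*√2)²
E(-13) - (-3191)/1578 = (992 + 256*I*√2) - (-3191)/1578 = (992 + 256*I*√2) - 1*(-3191/1578) = (992 + 256*I*√2) + 3191/1578 = 1568567/1578 + 256*I*√2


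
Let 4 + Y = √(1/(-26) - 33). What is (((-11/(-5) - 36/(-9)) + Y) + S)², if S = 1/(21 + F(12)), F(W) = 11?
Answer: -9338363/332800 + 357*I*√22334/2080 ≈ -28.06 + 25.65*I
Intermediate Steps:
S = 1/32 (S = 1/(21 + 11) = 1/32 ≈ 0.031250)
Y = -4 + I*√22334/26 (Y = -4 + √(1/(-26) - 33) = -4 + √(-1/26 - 33) = -4 + √(-859/26) = -4 + I*√22334/26 ≈ -4.0 + 5.7479*I)
(((-11/(-5) - 36/(-9)) + Y) + S)² = (((-11/(-5) - 36/(-9)) + (-4 + I*√22334/26)) + 1/32)² = (((-11*(-⅕) - 36*(-⅑)) + (-4 + I*√22334/26)) + 1/32)² = (((11/5 + 4) + (-4 + I*√22334/26)) + 1/32)² = ((31/5 + (-4 + I*√22334/26)) + 1/32)² = ((11/5 + I*√22334/26) + 1/32)² = (357/160 + I*√22334/26)²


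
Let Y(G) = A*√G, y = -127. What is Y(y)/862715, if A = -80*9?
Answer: -144*I*√127/172543 ≈ -0.0094052*I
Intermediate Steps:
A = -720
Y(G) = -720*√G
Y(y)/862715 = -720*I*√127/862715 = -720*I*√127*(1/862715) = -144*I*√127/172543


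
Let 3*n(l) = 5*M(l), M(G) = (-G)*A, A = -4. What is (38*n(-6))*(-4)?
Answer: 6080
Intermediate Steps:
M(G) = 4*G (M(G) = -G*(-4) = 4*G)
n(l) = 20*l/3 (n(l) = (5*(4*l))/3 = (20*l)/3 = 20*l/3)
(38*n(-6))*(-4) = (38*((20/3)*(-6)))*(-4) = (38*(-40))*(-4) = -1520*(-4) = 6080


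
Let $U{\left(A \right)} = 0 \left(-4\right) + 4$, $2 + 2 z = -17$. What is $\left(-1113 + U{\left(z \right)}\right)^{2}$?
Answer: $1229881$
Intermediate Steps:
$z = - \frac{19}{2}$ ($z = -1 + \frac{1}{2} \left(-17\right) = -1 - \frac{17}{2} = - \frac{19}{2} \approx -9.5$)
$U{\left(A \right)} = 4$ ($U{\left(A \right)} = 0 + 4 = 4$)
$\left(-1113 + U{\left(z \right)}\right)^{2} = \left(-1113 + 4\right)^{2} = \left(-1109\right)^{2} = 1229881$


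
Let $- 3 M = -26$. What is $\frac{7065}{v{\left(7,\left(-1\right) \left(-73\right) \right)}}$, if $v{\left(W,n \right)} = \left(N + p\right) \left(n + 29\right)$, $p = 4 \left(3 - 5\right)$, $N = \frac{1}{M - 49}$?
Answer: $- \frac{284955}{33014} \approx -8.6313$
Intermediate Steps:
$M = \frac{26}{3}$ ($M = \left(- \frac{1}{3}\right) \left(-26\right) = \frac{26}{3} \approx 8.6667$)
$N = - \frac{3}{121}$ ($N = \frac{1}{\frac{26}{3} - 49} = \frac{1}{- \frac{121}{3}} = - \frac{3}{121} \approx -0.024793$)
$p = -8$ ($p = 4 \left(-2\right) = -8$)
$v{\left(W,n \right)} = - \frac{28159}{121} - \frac{971 n}{121}$ ($v{\left(W,n \right)} = \left(- \frac{3}{121} - 8\right) \left(n + 29\right) = - \frac{971 \left(29 + n\right)}{121} = - \frac{28159}{121} - \frac{971 n}{121}$)
$\frac{7065}{v{\left(7,\left(-1\right) \left(-73\right) \right)}} = \frac{7065}{- \frac{28159}{121} - \frac{971 \left(\left(-1\right) \left(-73\right)\right)}{121}} = \frac{7065}{- \frac{28159}{121} - \frac{70883}{121}} = \frac{7065}{- \frac{99042}{121}} = 7065 \left(- \frac{121}{99042}\right) = - \frac{284955}{33014}$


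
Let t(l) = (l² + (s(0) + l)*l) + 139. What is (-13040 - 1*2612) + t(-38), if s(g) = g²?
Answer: -12625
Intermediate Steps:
t(l) = 139 + 2*l² (t(l) = (l² + (0² + l)*l) + 139 = (l² + (0 + l)*l) + 139 = (l² + l*l) + 139 = (l² + l²) + 139 = 2*l² + 139 = 139 + 2*l²)
(-13040 - 1*2612) + t(-38) = (-13040 - 1*2612) + (139 + 2*(-38)²) = (-13040 - 2612) + (139 + 2*1444) = -15652 + (139 + 2888) = -15652 + 3027 = -12625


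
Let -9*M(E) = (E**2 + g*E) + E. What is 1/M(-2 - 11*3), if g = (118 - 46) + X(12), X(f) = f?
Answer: 9/1750 ≈ 0.0051429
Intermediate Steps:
g = 84 (g = (118 - 46) + 12 = 72 + 12 = 84)
M(E) = -85*E/9 - E**2/9 (M(E) = -((E**2 + 84*E) + E)/9 = -(E**2 + 85*E)/9 = -85*E/9 - E**2/9)
1/M(-2 - 11*3) = 1/(-(-2 - 11*3)*(85 + (-2 - 11*3))/9) = 1/(-(-2 - 33)*(85 + (-2 - 33))/9) = 1/(-1/9*(-35)*(85 - 35)) = 1/(-1/9*(-35)*50) = 1/(1750/9) = 9/1750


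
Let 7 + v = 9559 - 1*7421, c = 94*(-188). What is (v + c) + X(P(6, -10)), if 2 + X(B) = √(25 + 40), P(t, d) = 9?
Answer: -15543 + √65 ≈ -15535.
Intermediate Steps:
c = -17672
v = 2131 (v = -7 + (9559 - 1*7421) = -7 + (9559 - 7421) = -7 + 2138 = 2131)
X(B) = -2 + √65 (X(B) = -2 + √(25 + 40) = -2 + √65)
(v + c) + X(P(6, -10)) = (2131 - 17672) + (-2 + √65) = -15541 + (-2 + √65) = -15543 + √65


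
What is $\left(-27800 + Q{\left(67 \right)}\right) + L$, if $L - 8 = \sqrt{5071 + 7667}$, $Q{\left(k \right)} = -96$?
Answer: $-27888 + \sqrt{12738} \approx -27775.0$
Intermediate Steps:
$L = 8 + \sqrt{12738}$ ($L = 8 + \sqrt{5071 + 7667} = 8 + \sqrt{12738} \approx 120.86$)
$\left(-27800 + Q{\left(67 \right)}\right) + L = \left(-27800 - 96\right) + \left(8 + \sqrt{12738}\right) = -27896 + \left(8 + \sqrt{12738}\right) = -27888 + \sqrt{12738}$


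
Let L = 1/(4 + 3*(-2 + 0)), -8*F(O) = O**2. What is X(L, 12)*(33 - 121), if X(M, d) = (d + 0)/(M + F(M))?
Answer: 33792/17 ≈ 1987.8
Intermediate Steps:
F(O) = -O**2/8
L = -1/2 (L = 1/(4 + 3*(-2)) = 1/(4 - 6) = 1/(-2) = -1/2 ≈ -0.50000)
X(M, d) = d/(M - M**2/8) (X(M, d) = (d + 0)/(M - M**2/8) = d/(M - M**2/8))
X(L, 12)*(33 - 121) = (-8*12/(-1/2*(-8 - 1/2)))*(33 - 121) = -8*12*(-2)/(-17/2)*(-88) = -8*12*(-2)*(-2/17)*(-88) = -384/17*(-88) = 33792/17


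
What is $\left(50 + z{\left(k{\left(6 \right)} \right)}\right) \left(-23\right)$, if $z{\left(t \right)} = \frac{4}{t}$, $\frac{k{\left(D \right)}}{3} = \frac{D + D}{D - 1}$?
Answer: $- \frac{10465}{9} \approx -1162.8$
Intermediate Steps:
$k{\left(D \right)} = \frac{6 D}{-1 + D}$ ($k{\left(D \right)} = 3 \frac{D + D}{D - 1} = 3 \frac{2 D}{-1 + D} = \frac{6 D}{-1 + D}$)
$\left(50 + z{\left(k{\left(6 \right)} \right)}\right) \left(-23\right) = \left(50 + \frac{4}{6 \cdot 6 \frac{1}{-1 + 6}}\right) \left(-23\right) = \left(50 + \frac{4}{6 \cdot 6 \cdot \frac{1}{5}}\right) \left(-23\right) = \left(50 + \frac{4}{\frac{36}{5}}\right) \left(-23\right) = \left(50 + 4 \cdot \frac{5}{36}\right) \left(-23\right) = \left(50 + \frac{5}{9}\right) \left(-23\right) = \frac{455}{9} \left(-23\right) = - \frac{10465}{9}$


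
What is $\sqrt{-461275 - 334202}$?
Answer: $i \sqrt{795477} \approx 891.9 i$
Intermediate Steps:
$\sqrt{-461275 - 334202} = \sqrt{-795477} = i \sqrt{795477}$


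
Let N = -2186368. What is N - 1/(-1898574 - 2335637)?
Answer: -9257543435647/4234211 ≈ -2.1864e+6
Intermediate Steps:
N - 1/(-1898574 - 2335637) = -2186368 - 1/(-1898574 - 2335637) = -2186368 - 1/(-4234211) = -2186368 - 1*(-1/4234211) = -2186368 + 1/4234211 = -9257543435647/4234211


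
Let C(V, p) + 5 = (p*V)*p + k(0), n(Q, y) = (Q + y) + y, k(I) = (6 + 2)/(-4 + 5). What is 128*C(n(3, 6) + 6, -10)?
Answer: 269184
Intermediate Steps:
k(I) = 8 (k(I) = 8/1 = 8*1 = 8)
n(Q, y) = Q + 2*y
C(V, p) = 3 + V*p² (C(V, p) = -5 + ((p*V)*p + 8) = -5 + ((V*p)*p + 8) = -5 + (V*p² + 8) = -5 + (8 + V*p²) = 3 + V*p²)
128*C(n(3, 6) + 6, -10) = 128*(3 + ((3 + 2*6) + 6)*(-10)²) = 128*(3 + ((3 + 12) + 6)*100) = 128*(3 + (15 + 6)*100) = 128*(3 + 21*100) = 128*(3 + 2100) = 128*2103 = 269184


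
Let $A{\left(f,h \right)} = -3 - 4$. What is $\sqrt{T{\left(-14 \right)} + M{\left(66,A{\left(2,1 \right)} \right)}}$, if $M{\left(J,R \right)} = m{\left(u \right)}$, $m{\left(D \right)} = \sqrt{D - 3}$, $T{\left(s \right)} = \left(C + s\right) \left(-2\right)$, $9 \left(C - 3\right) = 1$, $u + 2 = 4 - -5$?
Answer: $\frac{\sqrt{214}}{3} \approx 4.8762$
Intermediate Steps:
$A{\left(f,h \right)} = -7$
$u = 7$ ($u = -2 + \left(4 - -5\right) = -2 + \left(4 + 5\right) = -2 + 9 = 7$)
$C = \frac{28}{9}$ ($C = 3 + \frac{1}{9} \cdot 1 = 3 + \frac{1}{9} = \frac{28}{9} \approx 3.1111$)
$T{\left(s \right)} = - \frac{56}{9} - 2 s$ ($T{\left(s \right)} = \left(\frac{28}{9} + s\right) \left(-2\right) = - \frac{56}{9} - 2 s$)
$m{\left(D \right)} = \sqrt{-3 + D}$
$M{\left(J,R \right)} = 2$ ($M{\left(J,R \right)} = \sqrt{-3 + 7} = \sqrt{4} = 2$)
$\sqrt{T{\left(-14 \right)} + M{\left(66,A{\left(2,1 \right)} \right)}} = \sqrt{\left(- \frac{56}{9} - -28\right) + 2} = \sqrt{\left(- \frac{56}{9} + 28\right) + 2} = \sqrt{\frac{196}{9} + 2} = \sqrt{\frac{214}{9}} = \frac{\sqrt{214}}{3}$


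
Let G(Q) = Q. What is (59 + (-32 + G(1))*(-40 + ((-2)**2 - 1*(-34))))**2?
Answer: 14641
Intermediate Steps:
(59 + (-32 + G(1))*(-40 + ((-2)**2 - 1*(-34))))**2 = (59 + (-32 + 1)*(-40 + ((-2)**2 - 1*(-34))))**2 = (59 - 31*(-40 + (4 + 34)))**2 = (59 - 31*(-40 + 38))**2 = (59 - 31*(-2))**2 = (59 + 62)**2 = 121**2 = 14641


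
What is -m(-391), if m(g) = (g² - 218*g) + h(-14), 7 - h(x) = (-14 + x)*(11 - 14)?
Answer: -238042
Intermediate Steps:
h(x) = -35 + 3*x (h(x) = 7 - (-14 + x)*(11 - 14) = 7 - (-14 + x)*(-3) = 7 - (42 - 3*x) = 7 + (-42 + 3*x) = -35 + 3*x)
m(g) = -77 + g² - 218*g (m(g) = (g² - 218*g) + (-35 + 3*(-14)) = (g² - 218*g) + (-35 - 42) = (g² - 218*g) - 77 = -77 + g² - 218*g)
-m(-391) = -(-77 + (-391)² - 218*(-391)) = -(-77 + 152881 + 85238) = -1*238042 = -238042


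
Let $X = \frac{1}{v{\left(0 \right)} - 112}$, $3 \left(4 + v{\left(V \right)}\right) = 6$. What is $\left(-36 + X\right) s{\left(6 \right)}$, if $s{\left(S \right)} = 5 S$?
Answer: $- \frac{20525}{19} \approx -1080.3$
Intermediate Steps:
$v{\left(V \right)} = -2$ ($v{\left(V \right)} = -4 + \frac{1}{3} \cdot 6 = -4 + 2 = -2$)
$X = - \frac{1}{114}$ ($X = \frac{1}{-2 - 112} = \frac{1}{-114} = - \frac{1}{114} \approx -0.0087719$)
$\left(-36 + X\right) s{\left(6 \right)} = \left(-36 - \frac{1}{114}\right) 5 \cdot 6 = \left(- \frac{4105}{114}\right) 30 = - \frac{20525}{19}$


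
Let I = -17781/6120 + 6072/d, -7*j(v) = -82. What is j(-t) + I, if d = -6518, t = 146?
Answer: 366598789/46538520 ≈ 7.8773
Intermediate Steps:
j(v) = 82/7 (j(v) = -1/7*(-82) = 82/7)
I = -25509533/6648360 (I = -17781/6120 + 6072/(-6518) = -17781*1/6120 + 6072*(-1/6518) = -5927/2040 - 3036/3259 = -25509533/6648360 ≈ -3.8370)
j(-t) + I = 82/7 - 25509533/6648360 = 366598789/46538520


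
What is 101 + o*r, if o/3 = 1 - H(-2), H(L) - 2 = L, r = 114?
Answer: 443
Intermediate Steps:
H(L) = 2 + L
o = 3 (o = 3*(1 - (2 - 2)) = 3*(1 - 1*0) = 3*(1 + 0) = 3*1 = 3)
101 + o*r = 101 + 3*114 = 101 + 342 = 443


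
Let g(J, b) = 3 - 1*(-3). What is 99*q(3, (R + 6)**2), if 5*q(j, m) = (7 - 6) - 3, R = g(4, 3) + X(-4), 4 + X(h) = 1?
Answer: -198/5 ≈ -39.600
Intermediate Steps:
g(J, b) = 6 (g(J, b) = 3 + 3 = 6)
X(h) = -3 (X(h) = -4 + 1 = -3)
R = 3 (R = 6 - 3 = 3)
q(j, m) = -2/5 (q(j, m) = ((7 - 6) - 3)/5 = (1 - 3)/5 = (1/5)*(-2) = -2/5)
99*q(3, (R + 6)**2) = 99*(-2/5) = -198/5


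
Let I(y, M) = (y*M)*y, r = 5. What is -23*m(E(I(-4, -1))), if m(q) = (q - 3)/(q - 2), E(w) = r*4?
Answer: -391/18 ≈ -21.722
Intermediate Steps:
I(y, M) = M*y² (I(y, M) = (M*y)*y = M*y²)
E(w) = 20 (E(w) = 5*4 = 20)
m(q) = (-3 + q)/(-2 + q)
-23*m(E(I(-4, -1))) = -23*(-3 + 20)/(-2 + 20) = -23*17/18 = -391/18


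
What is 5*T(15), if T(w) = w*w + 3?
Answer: 1140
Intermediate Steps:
T(w) = 3 + w**2 (T(w) = w**2 + 3 = 3 + w**2)
5*T(15) = 5*(3 + 15**2) = 5*(3 + 225) = 5*228 = 1140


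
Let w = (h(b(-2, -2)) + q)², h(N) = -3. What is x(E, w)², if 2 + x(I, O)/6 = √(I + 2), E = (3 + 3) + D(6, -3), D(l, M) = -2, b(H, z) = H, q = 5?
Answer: 360 - 144*√6 ≈ 7.2735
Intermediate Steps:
w = 4 (w = (-3 + 5)² = 2² = 4)
E = 4 (E = (3 + 3) - 2 = 6 - 2 = 4)
x(I, O) = -12 + 6*√(2 + I) (x(I, O) = -12 + 6*√(I + 2) = -12 + 6*√(2 + I))
x(E, w)² = (-12 + 6*√(2 + 4))² = (-12 + 6*√6)²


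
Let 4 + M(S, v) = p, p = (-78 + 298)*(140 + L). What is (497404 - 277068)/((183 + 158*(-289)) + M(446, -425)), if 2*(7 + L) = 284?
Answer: 220336/15017 ≈ 14.672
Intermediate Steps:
L = 135 (L = -7 + (1/2)*284 = -7 + 142 = 135)
p = 60500 (p = (-78 + 298)*(140 + 135) = 220*275 = 60500)
M(S, v) = 60496 (M(S, v) = -4 + 60500 = 60496)
(497404 - 277068)/((183 + 158*(-289)) + M(446, -425)) = (497404 - 277068)/((183 + 158*(-289)) + 60496) = 220336/((183 - 45662) + 60496) = 220336/(-45479 + 60496) = 220336/15017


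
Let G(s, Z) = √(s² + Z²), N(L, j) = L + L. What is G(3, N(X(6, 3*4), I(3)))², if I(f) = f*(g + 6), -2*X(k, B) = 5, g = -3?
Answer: 34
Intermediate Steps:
X(k, B) = -5/2 (X(k, B) = -½*5 = -5/2)
I(f) = 3*f (I(f) = f*(-3 + 6) = f*3 = 3*f)
N(L, j) = 2*L
G(s, Z) = √(Z² + s²)
G(3, N(X(6, 3*4), I(3)))² = (√((2*(-5/2))² + 3²))² = (√((-5)² + 9))² = (√(25 + 9))² = (√34)² = 34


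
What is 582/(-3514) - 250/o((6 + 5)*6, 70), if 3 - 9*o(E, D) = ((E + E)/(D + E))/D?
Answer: -3136934379/4162333 ≈ -753.65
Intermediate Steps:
o(E, D) = ⅓ - 2*E/(9*D*(D + E)) (o(E, D) = ⅓ - (E + E)/(D + E)/(9*D) = ⅓ - (2*E)/(D + E)/(9*D) = ⅓ - 2*E/(D + E)/(9*D) = ⅓ - 2*E/(9*D*(D + E)))
582/(-3514) - 250/o((6 + 5)*6, 70) = 582/(-3514) - 250*630*(70 + (6 + 5)*6)/(-2*(6 + 5)*6 + 3*70² + 3*70*((6 + 5)*6)) = 582*(-1/3514) - 250*630*(70 + 11*6)/(-22*6 + 3*4900 + 3*70*(11*6)) = -291/1757 - 250*630*(70 + 66)/(-2*66 + 14700 + 3*70*66) = -291/1757 - 250*85680/(-132 + 14700 + 13860) = -291/1757 - 250/((⅑)*(1/70)*(1/136)*28428) = -291/1757 - 250/2369/7140 = -291/1757 - 250*7140/2369 = -291/1757 - 1785000/2369 = -3136934379/4162333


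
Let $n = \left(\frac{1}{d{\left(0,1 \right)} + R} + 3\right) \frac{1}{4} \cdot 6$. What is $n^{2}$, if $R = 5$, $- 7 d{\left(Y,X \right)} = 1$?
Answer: $\frac{106929}{4624} \approx 23.125$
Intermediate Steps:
$d{\left(Y,X \right)} = - \frac{1}{7}$ ($d{\left(Y,X \right)} = \left(- \frac{1}{7}\right) 1 = - \frac{1}{7}$)
$n = \frac{327}{68}$ ($n = \left(\frac{1}{- \frac{1}{7} + 5} + 3\right) \frac{1}{4} \cdot 6 = \left(\frac{1}{\frac{34}{7}} + 3\right) \frac{1}{4} \cdot 6 = \left(\frac{7}{34} + 3\right) \frac{3}{2} = \frac{109}{34} \cdot \frac{3}{2} = \frac{327}{68} \approx 4.8088$)
$n^{2} = \left(\frac{327}{68}\right)^{2} = \frac{106929}{4624}$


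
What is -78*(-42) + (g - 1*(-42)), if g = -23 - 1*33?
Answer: 3262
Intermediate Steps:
g = -56 (g = -23 - 33 = -56)
-78*(-42) + (g - 1*(-42)) = -78*(-42) + (-56 - 1*(-42)) = 3276 + (-56 + 42) = 3276 - 14 = 3262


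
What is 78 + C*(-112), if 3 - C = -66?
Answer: -7650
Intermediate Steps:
C = 69 (C = 3 - 1*(-66) = 3 + 66 = 69)
78 + C*(-112) = 78 + 69*(-112) = 78 - 7728 = -7650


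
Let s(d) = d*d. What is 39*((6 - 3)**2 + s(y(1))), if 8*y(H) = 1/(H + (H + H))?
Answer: 67405/192 ≈ 351.07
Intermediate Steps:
y(H) = 1/(24*H) (y(H) = 1/(8*(H + (H + H))) = 1/(8*(H + 2*H)) = 1/(8*((3*H))) = (1/(3*H))/8 = 1/(24*H))
s(d) = d**2
39*((6 - 3)**2 + s(y(1))) = 39*((6 - 3)**2 + ((1/24)/1)**2) = 39*(3**2 + ((1/24)*1)**2) = 39*(9 + (1/24)**2) = 39*(9 + 1/576) = 39*(5185/576) = 67405/192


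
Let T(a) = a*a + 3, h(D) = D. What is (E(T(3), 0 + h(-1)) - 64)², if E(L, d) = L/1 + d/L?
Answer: 390625/144 ≈ 2712.7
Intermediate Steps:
T(a) = 3 + a² (T(a) = a² + 3 = 3 + a²)
E(L, d) = L + d/L (E(L, d) = L*1 + d/L = L + d/L)
(E(T(3), 0 + h(-1)) - 64)² = (((3 + 3²) + (0 - 1)/(3 + 3²)) - 64)² = (((3 + 9) - 1/(3 + 9)) - 64)² = ((12 - 1/12) - 64)² = (143/12 - 64)² = (-625/12)² = 390625/144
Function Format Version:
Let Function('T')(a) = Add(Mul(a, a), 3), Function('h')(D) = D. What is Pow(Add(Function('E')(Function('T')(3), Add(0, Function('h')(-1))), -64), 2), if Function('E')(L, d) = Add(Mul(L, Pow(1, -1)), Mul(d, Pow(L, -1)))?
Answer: Rational(390625, 144) ≈ 2712.7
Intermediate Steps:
Function('T')(a) = Add(3, Pow(a, 2)) (Function('T')(a) = Add(Pow(a, 2), 3) = Add(3, Pow(a, 2)))
Function('E')(L, d) = Add(L, Mul(d, Pow(L, -1))) (Function('E')(L, d) = Add(Mul(L, 1), Mul(d, Pow(L, -1))) = Add(L, Mul(d, Pow(L, -1))))
Pow(Add(Function('E')(Function('T')(3), Add(0, Function('h')(-1))), -64), 2) = Pow(Add(Add(Add(3, Pow(3, 2)), Mul(Add(0, -1), Pow(Add(3, Pow(3, 2)), -1))), -64), 2) = Pow(Add(Add(Add(3, 9), Mul(-1, Pow(Add(3, 9), -1))), -64), 2) = Pow(Add(Add(12, Mul(-1, Pow(12, -1))), -64), 2) = Pow(Add(Add(12, Mul(-1, Rational(1, 12))), -64), 2) = Pow(Add(Add(12, Rational(-1, 12)), -64), 2) = Pow(Add(Rational(143, 12), -64), 2) = Pow(Rational(-625, 12), 2) = Rational(390625, 144)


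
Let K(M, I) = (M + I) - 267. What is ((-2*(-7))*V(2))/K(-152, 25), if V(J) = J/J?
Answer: -7/197 ≈ -0.035533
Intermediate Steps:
V(J) = 1
K(M, I) = -267 + I + M (K(M, I) = (I + M) - 267 = -267 + I + M)
((-2*(-7))*V(2))/K(-152, 25) = (-2*(-7)*1)/(-267 + 25 - 152) = (14*1)/(-394) = 14*(-1/394) = -7/197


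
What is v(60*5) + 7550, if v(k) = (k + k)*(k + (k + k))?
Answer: 547550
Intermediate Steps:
v(k) = 6*k² (v(k) = (2*k)*(k + 2*k) = (2*k)*(3*k) = 6*k²)
v(60*5) + 7550 = 6*(60*5)² + 7550 = 6*300² + 7550 = 6*90000 + 7550 = 540000 + 7550 = 547550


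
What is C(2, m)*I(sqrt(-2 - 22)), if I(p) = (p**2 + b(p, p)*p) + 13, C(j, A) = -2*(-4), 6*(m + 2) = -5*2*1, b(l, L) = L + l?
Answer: -472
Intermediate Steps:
m = -11/3 (m = -2 + (-5*2*1)/6 = -2 + (-10*1)/6 = -2 + (1/6)*(-10) = -2 - 5/3 = -11/3 ≈ -3.6667)
C(j, A) = 8
I(p) = 13 + 3*p**2 (I(p) = (p**2 + (p + p)*p) + 13 = (p**2 + (2*p)*p) + 13 = (p**2 + 2*p**2) + 13 = 3*p**2 + 13 = 13 + 3*p**2)
C(2, m)*I(sqrt(-2 - 22)) = 8*(13 + 3*(sqrt(-2 - 22))**2) = 8*(13 + 3*(sqrt(-24))**2) = 8*(13 + 3*(2*I*sqrt(6))**2) = 8*(13 + 3*(-24)) = 8*(13 - 72) = 8*(-59) = -472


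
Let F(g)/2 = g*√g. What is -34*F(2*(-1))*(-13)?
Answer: -1768*I*√2 ≈ -2500.3*I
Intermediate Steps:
F(g) = 2*g^(3/2) (F(g) = 2*(g*√g) = 2*g^(3/2))
-34*F(2*(-1))*(-13) = -68*(2*(-1))^(3/2)*(-13) = -68*(-2)^(3/2)*(-13) = -68*(-2*I*√2)*(-13) = -(-136)*I*√2*(-13) = (136*I*√2)*(-13) = -1768*I*√2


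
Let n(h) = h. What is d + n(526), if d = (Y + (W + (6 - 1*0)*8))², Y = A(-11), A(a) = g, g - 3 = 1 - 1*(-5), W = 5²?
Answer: 7250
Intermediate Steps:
W = 25
g = 9 (g = 3 + (1 - 1*(-5)) = 3 + (1 + 5) = 3 + 6 = 9)
A(a) = 9
Y = 9
d = 6724 (d = (9 + (25 + (6 - 1*0)*8))² = (9 + (25 + (6 + 0)*8))² = (9 + (25 + 6*8))² = (9 + (25 + 48))² = (9 + 73)² = 82² = 6724)
d + n(526) = 6724 + 526 = 7250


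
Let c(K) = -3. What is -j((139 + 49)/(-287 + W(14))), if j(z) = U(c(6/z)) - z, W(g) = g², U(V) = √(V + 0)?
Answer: -188/91 - I*√3 ≈ -2.0659 - 1.732*I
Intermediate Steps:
U(V) = √V
j(z) = -z + I*√3 (j(z) = √(-3) - z = I*√3 - z = -z + I*√3)
-j((139 + 49)/(-287 + W(14))) = -(-(139 + 49)/(-287 + 14²) + I*√3) = -(-188/(-287 + 196) + I*√3) = -(-188/(-91) + I*√3) = -(-188*(-1)/91 + I*√3) = -(-1*(-188/91) + I*√3) = -(188/91 + I*√3) = -188/91 - I*√3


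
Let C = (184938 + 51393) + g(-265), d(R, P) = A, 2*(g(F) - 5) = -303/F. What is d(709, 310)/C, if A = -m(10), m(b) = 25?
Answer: -13250/125258383 ≈ -0.00010578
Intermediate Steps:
g(F) = 5 - 303/(2*F) (g(F) = 5 + (-303/F)/2 = 5 - 303/(2*F))
A = -25 (A = -1*25 = -25)
d(R, P) = -25
C = 125258383/530 (C = (184938 + 51393) + (5 - 303/2/(-265)) = 236331 + (5 - 303/2*(-1/265)) = 236331 + (5 + 303/530) = 236331 + 2953/530 = 125258383/530 ≈ 2.3634e+5)
d(709, 310)/C = -25/125258383/530 = -25*530/125258383 = -13250/125258383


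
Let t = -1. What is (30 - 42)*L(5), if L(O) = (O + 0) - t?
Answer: -72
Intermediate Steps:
L(O) = 1 + O (L(O) = (O + 0) - 1*(-1) = O + 1 = 1 + O)
(30 - 42)*L(5) = (30 - 42)*(1 + 5) = -12*6 = -72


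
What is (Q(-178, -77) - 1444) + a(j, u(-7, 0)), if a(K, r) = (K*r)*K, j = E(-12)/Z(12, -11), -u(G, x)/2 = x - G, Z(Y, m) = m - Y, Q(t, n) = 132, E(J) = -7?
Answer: -694734/529 ≈ -1313.3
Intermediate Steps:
u(G, x) = -2*x + 2*G (u(G, x) = -2*(x - G) = -2*x + 2*G)
j = 7/23 (j = -7/(-11 - 1*12) = -7/(-11 - 12) = -7/(-23) = -7*(-1/23) = 7/23 ≈ 0.30435)
a(K, r) = r*K**2
(Q(-178, -77) - 1444) + a(j, u(-7, 0)) = (132 - 1444) + (-2*0 + 2*(-7))*(7/23)**2 = -1312 + (0 - 14)*(49/529) = -1312 - 14*49/529 = -1312 - 686/529 = -694734/529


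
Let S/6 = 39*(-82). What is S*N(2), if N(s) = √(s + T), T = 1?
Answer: -19188*√3 ≈ -33235.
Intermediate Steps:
S = -19188 (S = 6*(39*(-82)) = 6*(-3198) = -19188)
N(s) = √(1 + s) (N(s) = √(s + 1) = √(1 + s))
S*N(2) = -19188*√(1 + 2) = -19188*√3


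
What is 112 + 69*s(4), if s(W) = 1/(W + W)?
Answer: 965/8 ≈ 120.63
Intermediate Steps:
s(W) = 1/(2*W)
112 + 69*s(4) = 112 + 69*((½)/4) = 112 + 69*((½)*(¼)) = 112 + 69*(⅛) = 112 + 69/8 = 965/8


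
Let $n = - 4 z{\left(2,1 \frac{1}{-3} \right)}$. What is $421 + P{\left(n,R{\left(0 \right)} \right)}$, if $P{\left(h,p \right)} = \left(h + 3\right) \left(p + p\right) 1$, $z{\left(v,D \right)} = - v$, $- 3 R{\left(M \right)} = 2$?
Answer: $\frac{1219}{3} \approx 406.33$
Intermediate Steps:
$R{\left(M \right)} = - \frac{2}{3}$ ($R{\left(M \right)} = \left(- \frac{1}{3}\right) 2 = - \frac{2}{3}$)
$n = 8$ ($n = - 4 \left(\left(-1\right) 2\right) = \left(-4\right) \left(-2\right) = 8$)
$P{\left(h,p \right)} = 2 p \left(3 + h\right)$ ($P{\left(h,p \right)} = \left(3 + h\right) 2 p 1 = 2 p \left(3 + h\right) 1 = 2 p \left(3 + h\right)$)
$421 + P{\left(n,R{\left(0 \right)} \right)} = 421 + 2 \left(- \frac{2}{3}\right) \left(3 + 8\right) = 421 + 2 \left(- \frac{2}{3}\right) 11 = 421 - \frac{44}{3} = \frac{1219}{3}$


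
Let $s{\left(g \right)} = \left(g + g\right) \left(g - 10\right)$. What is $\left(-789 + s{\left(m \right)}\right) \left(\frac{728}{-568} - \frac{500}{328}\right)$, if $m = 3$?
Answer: $\frac{13576047}{5822} \approx 2331.9$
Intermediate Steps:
$s{\left(g \right)} = 2 g \left(-10 + g\right)$
$\left(-789 + s{\left(m \right)}\right) \left(\frac{728}{-568} - \frac{500}{328}\right) = \left(-789 + 2 \cdot 3 \left(-10 + 3\right)\right) \left(\frac{728}{-568} - \frac{500}{328}\right) = \left(-789 + 2 \cdot 3 \left(-7\right)\right) \left(728 \left(- \frac{1}{568}\right) - \frac{125}{82}\right) = \left(-789 - 42\right) \left(- \frac{91}{71} - \frac{125}{82}\right) = \left(-831\right) \left(- \frac{16337}{5822}\right) = \frac{13576047}{5822}$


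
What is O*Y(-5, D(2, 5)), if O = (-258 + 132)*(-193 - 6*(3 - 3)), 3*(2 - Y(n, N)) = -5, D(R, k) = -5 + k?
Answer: 89166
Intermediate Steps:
Y(n, N) = 11/3 (Y(n, N) = 2 - ⅓*(-5) = 2 + 5/3 = 11/3)
O = 24318 (O = -126*(-193 - 6*0) = -126*(-193 + 0) = -126*(-193) = 24318)
O*Y(-5, D(2, 5)) = 24318*(11/3) = 89166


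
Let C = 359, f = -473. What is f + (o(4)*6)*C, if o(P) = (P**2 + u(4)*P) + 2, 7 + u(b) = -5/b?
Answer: -32783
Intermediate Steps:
u(b) = -7 - 5/b
o(P) = 2 + P**2 - 33*P/4 (o(P) = (P**2 + (-7 - 5/4)*P) + 2 = (P**2 - 33*P/4) + 2 = 2 + P**2 - 33*P/4)
f + (o(4)*6)*C = -473 + ((2 + 4**2 - 33/4*4)*6)*359 = -473 + ((2 + 16 - 33)*6)*359 = -473 - 15*6*359 = -473 - 90*359 = -473 - 32310 = -32783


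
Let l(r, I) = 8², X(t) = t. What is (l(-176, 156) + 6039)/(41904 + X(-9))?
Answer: 6103/41895 ≈ 0.14567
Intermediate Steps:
l(r, I) = 64
(l(-176, 156) + 6039)/(41904 + X(-9)) = (64 + 6039)/(41904 - 9) = 6103/41895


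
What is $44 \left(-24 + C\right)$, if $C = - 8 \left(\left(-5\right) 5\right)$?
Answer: $7744$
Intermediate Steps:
$C = 200$ ($C = \left(-8\right) \left(-25\right) = 200$)
$44 \left(-24 + C\right) = 44 \left(-24 + 200\right) = 44 \cdot 176 = 7744$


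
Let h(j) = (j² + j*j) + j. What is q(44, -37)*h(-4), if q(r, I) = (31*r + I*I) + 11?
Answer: 76832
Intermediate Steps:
h(j) = j + 2*j² (h(j) = (j² + j²) + j = 2*j² + j = j + 2*j²)
q(r, I) = 11 + I² + 31*r (q(r, I) = (31*r + I²) + 11 = (I² + 31*r) + 11 = 11 + I² + 31*r)
q(44, -37)*h(-4) = (11 + (-37)² + 31*44)*(-4*(1 + 2*(-4))) = (11 + 1369 + 1364)*(-4*(1 - 8)) = 2744*(-4*(-7)) = 2744*28 = 76832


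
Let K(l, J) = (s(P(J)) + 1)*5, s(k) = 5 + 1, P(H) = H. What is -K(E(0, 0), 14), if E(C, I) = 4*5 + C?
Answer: -35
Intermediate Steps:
s(k) = 6
E(C, I) = 20 + C
K(l, J) = 35 (K(l, J) = (6 + 1)*5 = 7*5 = 35)
-K(E(0, 0), 14) = -1*35 = -35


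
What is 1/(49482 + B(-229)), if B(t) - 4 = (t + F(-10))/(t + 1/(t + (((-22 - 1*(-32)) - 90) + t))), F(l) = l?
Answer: 123203/6096952240 ≈ 2.0207e-5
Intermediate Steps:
B(t) = 4 + (-10 + t)/(t + 1/(-80 + 2*t)) (B(t) = 4 + (t - 10)/(t + 1/(t + (((-22 - 1*(-32)) - 90) + t))) = 4 + (-10 + t)/(t + 1/(t + (((-22 + 32) - 90) + t))) = 4 + (-10 + t)/(t + 1/(t + ((10 - 90) + t))) = 4 + (-10 + t)/(t + 1/(t + (-80 + t))) = 4 + (-10 + t)/(t + 1/(-80 + 2*t)))
1/(49482 + B(-229)) = 1/(49482 + 2*(402 - 210*(-229) + 5*(-229)²)/(1 - 80*(-229) + 2*(-229)²)) = 1/(49482 + 2*(402 + 48090 + 5*52441)/(1 + 18320 + 2*52441)) = 1/(49482 + 2*(402 + 48090 + 262205)/(1 + 18320 + 104882)) = 1/(49482 + 2*310697/123203) = 1/(49482 + 2*(1/123203)*310697) = 1/(49482 + 621394/123203) = 1/(6096952240/123203) = 123203/6096952240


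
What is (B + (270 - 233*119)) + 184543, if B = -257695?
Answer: -100609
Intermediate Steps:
(B + (270 - 233*119)) + 184543 = (-257695 + (270 - 233*119)) + 184543 = (-257695 + (270 - 27727)) + 184543 = (-257695 - 27457) + 184543 = -285152 + 184543 = -100609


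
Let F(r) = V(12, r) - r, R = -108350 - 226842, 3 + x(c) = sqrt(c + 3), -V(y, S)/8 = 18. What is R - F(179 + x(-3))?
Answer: -334872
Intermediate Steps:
V(y, S) = -144 (V(y, S) = -8*18 = -144)
x(c) = -3 + sqrt(3 + c) (x(c) = -3 + sqrt(c + 3) = -3 + sqrt(3 + c))
R = -335192
F(r) = -144 - r
R - F(179 + x(-3)) = -335192 - (-144 - (179 + (-3 + sqrt(3 - 3)))) = -335192 - (-144 - (179 + (-3 + sqrt(0)))) = -335192 - (-144 - (179 + (-3 + 0))) = -335192 - (-144 - (179 - 3)) = -335192 - (-144 - 1*176) = -335192 - (-144 - 176) = -335192 - 1*(-320) = -335192 + 320 = -334872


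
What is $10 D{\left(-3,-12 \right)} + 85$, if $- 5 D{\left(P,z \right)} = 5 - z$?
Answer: $51$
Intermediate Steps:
$D{\left(P,z \right)} = -1 + \frac{z}{5}$ ($D{\left(P,z \right)} = - \frac{5 - z}{5} = -1 + \frac{z}{5}$)
$10 D{\left(-3,-12 \right)} + 85 = 10 \left(-1 + \frac{1}{5} \left(-12\right)\right) + 85 = 10 \left(-1 - \frac{12}{5}\right) + 85 = 10 \left(- \frac{17}{5}\right) + 85 = -34 + 85 = 51$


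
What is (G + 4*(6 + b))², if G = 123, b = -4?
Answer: 17161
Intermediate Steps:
(G + 4*(6 + b))² = (123 + 4*(6 - 4))² = (123 + 4*2)² = (123 + 8)² = 131² = 17161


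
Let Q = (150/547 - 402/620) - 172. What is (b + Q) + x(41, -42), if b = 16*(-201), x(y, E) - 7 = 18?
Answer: -570327357/169570 ≈ -3363.4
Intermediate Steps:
x(y, E) = 25 (x(y, E) = 7 + 18 = 25)
b = -3216
Q = -29229487/169570 (Q = (150*(1/547) - 402*1/620) - 172 = (150/547 - 201/310) - 172 = -63447/169570 - 172 = -29229487/169570 ≈ -172.37)
(b + Q) + x(41, -42) = (-3216 - 29229487/169570) + 25 = -574566607/169570 + 25 = -570327357/169570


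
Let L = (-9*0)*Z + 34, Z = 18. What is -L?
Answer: -34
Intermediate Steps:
L = 34 (L = -9*0*18 + 34 = 0*18 + 34 = 0 + 34 = 34)
-L = -1*34 = -34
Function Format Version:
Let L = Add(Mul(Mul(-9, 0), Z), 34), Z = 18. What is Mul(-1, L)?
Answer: -34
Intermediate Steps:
L = 34 (L = Add(Mul(Mul(-9, 0), 18), 34) = Add(Mul(0, 18), 34) = Add(0, 34) = 34)
Mul(-1, L) = Mul(-1, 34) = -34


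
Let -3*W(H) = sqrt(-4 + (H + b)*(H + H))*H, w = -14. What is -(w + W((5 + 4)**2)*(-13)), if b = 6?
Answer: 14 - 351*sqrt(14090) ≈ -41650.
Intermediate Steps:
W(H) = -H*sqrt(-4 + 2*H*(6 + H))/3 (W(H) = -sqrt(-4 + (H + 6)*(H + H))*H/3 = -sqrt(-4 + (6 + H)*(2*H))*H/3 = -sqrt(-4 + 2*H*(6 + H))*H/3 = -H*sqrt(-4 + 2*H*(6 + H))/3)
-(w + W((5 + 4)**2)*(-13)) = -(-14 - (5 + 4)**2*sqrt(-4 + 2*((5 + 4)**2)**2 + 12*(5 + 4)**2)/3*(-13)) = -(-14 - 1/3*9**2*sqrt(-4 + 2*(9**2)**2 + 12*9**2)*(-13)) = -(-14 - 1/3*81*sqrt(-4 + 2*81**2 + 12*81)*(-13)) = -(-14 - 1/3*81*sqrt(-4 + 2*6561 + 972)*(-13)) = -(-14 - 1/3*81*sqrt(-4 + 13122 + 972)*(-13)) = -(-14 - 1/3*81*sqrt(14090)*(-13)) = -(-14 - 27*sqrt(14090)*(-13)) = -(-14 + 351*sqrt(14090)) = 14 - 351*sqrt(14090)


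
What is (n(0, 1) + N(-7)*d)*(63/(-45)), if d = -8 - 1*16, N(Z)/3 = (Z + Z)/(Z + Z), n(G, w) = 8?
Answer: 448/5 ≈ 89.600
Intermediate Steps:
N(Z) = 3 (N(Z) = 3*((Z + Z)/(Z + Z)) = 3*((2*Z)/((2*Z))) = 3*((2*Z)*(1/(2*Z))) = 3*1 = 3)
d = -24 (d = -8 - 16 = -24)
(n(0, 1) + N(-7)*d)*(63/(-45)) = (8 + 3*(-24))*(63/(-45)) = (8 - 72)*(63*(-1/45)) = -64*(-7/5) = 448/5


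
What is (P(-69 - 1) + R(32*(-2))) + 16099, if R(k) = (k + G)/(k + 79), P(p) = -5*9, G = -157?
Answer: 240589/15 ≈ 16039.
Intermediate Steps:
P(p) = -45
R(k) = (-157 + k)/(79 + k) (R(k) = (k - 157)/(k + 79) = (-157 + k)/(79 + k))
(P(-69 - 1) + R(32*(-2))) + 16099 = (-45 + (-157 + 32*(-2))/(79 + 32*(-2))) + 16099 = (-45 + (-157 - 64)/(79 - 64)) + 16099 = (-45 - 221/15) + 16099 = -896/15 + 16099 = 240589/15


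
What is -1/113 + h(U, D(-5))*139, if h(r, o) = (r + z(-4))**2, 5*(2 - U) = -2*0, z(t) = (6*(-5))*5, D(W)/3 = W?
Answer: 344046127/113 ≈ 3.0447e+6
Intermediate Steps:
D(W) = 3*W
z(t) = -150 (z(t) = -30*5 = -150)
U = 2 (U = 2 - (-2)*0/5 = 2 - 1/5*0 = 2 + 0 = 2)
h(r, o) = (-150 + r)**2 (h(r, o) = (r - 150)**2 = (-150 + r)**2)
-1/113 + h(U, D(-5))*139 = -1/113 + (-150 + 2)**2*139 = -1*1/113 + (-148)**2*139 = -1/113 + 21904*139 = -1/113 + 3044656 = 344046127/113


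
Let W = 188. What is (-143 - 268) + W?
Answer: -223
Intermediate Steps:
(-143 - 268) + W = (-143 - 268) + 188 = -411 + 188 = -223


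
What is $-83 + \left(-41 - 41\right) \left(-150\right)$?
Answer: $12217$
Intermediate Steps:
$-83 + \left(-41 - 41\right) \left(-150\right) = -83 - -12300 = -83 + 12300 = 12217$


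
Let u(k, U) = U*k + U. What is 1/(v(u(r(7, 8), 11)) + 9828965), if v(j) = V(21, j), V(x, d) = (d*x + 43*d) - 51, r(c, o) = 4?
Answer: 1/9832434 ≈ 1.0170e-7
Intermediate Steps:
V(x, d) = -51 + 43*d + d*x (V(x, d) = (43*d + d*x) - 51 = -51 + 43*d + d*x)
u(k, U) = U + U*k
v(j) = -51 + 64*j (v(j) = -51 + 43*j + j*21 = -51 + 43*j + 21*j = -51 + 64*j)
1/(v(u(r(7, 8), 11)) + 9828965) = 1/((-51 + 64*(11*(1 + 4))) + 9828965) = 1/((-51 + 64*(11*5)) + 9828965) = 1/((-51 + 64*55) + 9828965) = 1/((-51 + 3520) + 9828965) = 1/(3469 + 9828965) = 1/9832434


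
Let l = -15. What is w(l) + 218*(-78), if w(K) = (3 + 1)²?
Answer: -16988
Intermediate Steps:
w(K) = 16 (w(K) = 4² = 16)
w(l) + 218*(-78) = 16 + 218*(-78) = 16 - 17004 = -16988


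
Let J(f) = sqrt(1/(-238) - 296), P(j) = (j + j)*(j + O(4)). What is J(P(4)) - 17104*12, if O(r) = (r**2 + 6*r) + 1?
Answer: -205248 + I*sqrt(16766862)/238 ≈ -2.0525e+5 + 17.205*I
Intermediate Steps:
O(r) = 1 + r**2 + 6*r
P(j) = 2*j*(41 + j) (P(j) = (j + j)*(j + (1 + 4**2 + 6*4)) = (2*j)*(j + (1 + 16 + 24)) = (2*j)*(j + 41) = (2*j)*(41 + j) = 2*j*(41 + j))
J(f) = I*sqrt(16766862)/238 (J(f) = sqrt(-1/238 - 296) = sqrt(-70449/238) = I*sqrt(16766862)/238)
J(P(4)) - 17104*12 = I*sqrt(16766862)/238 - 17104*12 = I*sqrt(16766862)/238 - 205248 = -205248 + I*sqrt(16766862)/238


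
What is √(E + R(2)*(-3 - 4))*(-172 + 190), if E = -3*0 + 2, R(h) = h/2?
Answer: 18*I*√5 ≈ 40.249*I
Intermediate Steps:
R(h) = h/2 (R(h) = h*(½) = h/2)
E = 2 (E = 0 + 2 = 2)
√(E + R(2)*(-3 - 4))*(-172 + 190) = √(2 + ((½)*2)*(-3 - 4))*(-172 + 190) = √(2 + 1*(-7))*18 = √(2 - 7)*18 = √(-5)*18 = (I*√5)*18 = 18*I*√5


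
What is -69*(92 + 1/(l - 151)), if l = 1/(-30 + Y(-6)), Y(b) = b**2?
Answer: -5744526/905 ≈ -6347.5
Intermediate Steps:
l = 1/6 (l = 1/(-30 + (-6)**2) = 1/(-30 + 36) = 1/6 ≈ 0.16667)
-69*(92 + 1/(l - 151)) = -69*(92 + 1/(1/6 - 151)) = -69*(92 + 1/(-905/6)) = -69*(92 - 6/905) = -69*83254/905 = -5744526/905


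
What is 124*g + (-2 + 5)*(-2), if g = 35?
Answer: 4334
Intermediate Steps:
124*g + (-2 + 5)*(-2) = 124*35 + (-2 + 5)*(-2) = 4340 + 3*(-2) = 4340 - 6 = 4334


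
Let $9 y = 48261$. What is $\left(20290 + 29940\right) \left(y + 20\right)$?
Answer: $\frac{811063810}{3} \approx 2.7035 \cdot 10^{8}$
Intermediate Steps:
$y = \frac{16087}{3}$ ($y = \frac{1}{9} \cdot 48261 = \frac{16087}{3} \approx 5362.3$)
$\left(20290 + 29940\right) \left(y + 20\right) = \left(20290 + 29940\right) \left(\frac{16087}{3} + 20\right) = 50230 \cdot \frac{16147}{3} = \frac{811063810}{3}$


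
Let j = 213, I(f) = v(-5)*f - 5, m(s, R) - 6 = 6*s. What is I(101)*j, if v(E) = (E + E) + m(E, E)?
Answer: -732507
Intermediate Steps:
m(s, R) = 6 + 6*s
v(E) = 6 + 8*E (v(E) = (E + E) + (6 + 6*E) = 2*E + (6 + 6*E) = 6 + 8*E)
I(f) = -5 - 34*f (I(f) = (6 + 8*(-5))*f - 5 = (6 - 40)*f - 5 = -34*f - 5 = -5 - 34*f)
I(101)*j = (-5 - 34*101)*213 = (-5 - 3434)*213 = -3439*213 = -732507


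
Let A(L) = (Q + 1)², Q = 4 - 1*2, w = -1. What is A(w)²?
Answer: 81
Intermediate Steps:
Q = 2 (Q = 4 - 2 = 2)
A(L) = 9 (A(L) = (2 + 1)² = 3² = 9)
A(w)² = 9² = 81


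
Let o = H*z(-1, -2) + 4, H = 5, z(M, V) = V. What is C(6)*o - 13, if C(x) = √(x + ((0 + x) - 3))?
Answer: -31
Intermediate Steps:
C(x) = √(-3 + 2*x) (C(x) = √(x + (x - 3)) = √(x + (-3 + x)) = √(-3 + 2*x))
o = -6 (o = 5*(-2) + 4 = -10 + 4 = -6)
C(6)*o - 13 = √(-3 + 2*6)*(-6) - 13 = √(-3 + 12)*(-6) - 13 = √9*(-6) - 13 = 3*(-6) - 13 = -18 - 13 = -31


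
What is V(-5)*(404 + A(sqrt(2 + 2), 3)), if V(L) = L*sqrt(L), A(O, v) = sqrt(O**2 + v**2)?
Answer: 5*I*sqrt(5)*(-404 - sqrt(13)) ≈ -4557.2*I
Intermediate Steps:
V(L) = L**(3/2)
V(-5)*(404 + A(sqrt(2 + 2), 3)) = (-5)**(3/2)*(404 + sqrt((sqrt(2 + 2))**2 + 3**2)) = (-5*I*sqrt(5))*(404 + sqrt((sqrt(4))**2 + 9)) = (-5*I*sqrt(5))*(404 + sqrt(2**2 + 9)) = (-5*I*sqrt(5))*(404 + sqrt(4 + 9)) = (-5*I*sqrt(5))*(404 + sqrt(13)) = -5*I*sqrt(5)*(404 + sqrt(13))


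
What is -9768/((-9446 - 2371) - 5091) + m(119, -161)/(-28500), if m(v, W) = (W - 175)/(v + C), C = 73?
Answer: 92805863/160626000 ≈ 0.57778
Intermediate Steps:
m(v, W) = (-175 + W)/(73 + v) (m(v, W) = (W - 175)/(v + 73) = (-175 + W)/(73 + v))
-9768/((-9446 - 2371) - 5091) + m(119, -161)/(-28500) = -9768/((-9446 - 2371) - 5091) + ((-175 - 161)/(73 + 119))/(-28500) = -9768/(-11817 - 5091) + (-336/192)*(-1/28500) = -9768/(-16908) + ((1/192)*(-336))*(-1/28500) = -9768*(-1/16908) - 7/4*(-1/28500) = 814/1409 + 7/114000 = 92805863/160626000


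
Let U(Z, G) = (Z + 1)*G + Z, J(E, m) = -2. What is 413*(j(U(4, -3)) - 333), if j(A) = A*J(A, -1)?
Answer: -128443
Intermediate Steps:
U(Z, G) = Z + G*(1 + Z) (U(Z, G) = (1 + Z)*G + Z = G*(1 + Z) + Z = Z + G*(1 + Z))
j(A) = -2*A (j(A) = A*(-2) = -2*A)
413*(j(U(4, -3)) - 333) = 413*(-2*(-3 + 4 - 3*4) - 333) = 413*(-2*(-3 + 4 - 12) - 333) = 413*(-2*(-11) - 333) = 413*(22 - 333) = 413*(-311) = -128443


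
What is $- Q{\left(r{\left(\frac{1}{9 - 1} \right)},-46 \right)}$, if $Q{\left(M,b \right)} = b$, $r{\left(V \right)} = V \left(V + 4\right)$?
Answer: $46$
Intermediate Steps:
$r{\left(V \right)} = V \left(4 + V\right)$
$- Q{\left(r{\left(\frac{1}{9 - 1} \right)},-46 \right)} = \left(-1\right) \left(-46\right) = 46$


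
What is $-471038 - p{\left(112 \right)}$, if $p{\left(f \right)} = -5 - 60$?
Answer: $-470973$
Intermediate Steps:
$p{\left(f \right)} = -65$ ($p{\left(f \right)} = -5 - 60 = -65$)
$-471038 - p{\left(112 \right)} = -471038 - -65 = -471038 + 65 = -470973$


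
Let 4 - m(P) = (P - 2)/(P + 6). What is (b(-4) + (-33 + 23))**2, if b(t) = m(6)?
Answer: 361/9 ≈ 40.111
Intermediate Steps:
m(P) = 4 - (-2 + P)/(6 + P) (m(P) = 4 - (P - 2)/(P + 6) = 4 - (-2 + P)/(6 + P))
b(t) = 11/3 (b(t) = (26 + 3*6)/(6 + 6) = (26 + 18)/12 = (1/12)*44 = 11/3)
(b(-4) + (-33 + 23))**2 = (11/3 + (-33 + 23))**2 = (11/3 - 10)**2 = (-19/3)**2 = 361/9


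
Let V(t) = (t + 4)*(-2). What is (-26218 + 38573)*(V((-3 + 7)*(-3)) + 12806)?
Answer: 158415810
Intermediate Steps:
V(t) = -8 - 2*t (V(t) = (4 + t)*(-2) = -8 - 2*t)
(-26218 + 38573)*(V((-3 + 7)*(-3)) + 12806) = (-26218 + 38573)*((-8 - 2*(-3 + 7)*(-3)) + 12806) = 12355*((-8 - 8*(-3)) + 12806) = 12355*((-8 - 2*(-12)) + 12806) = 12355*((-8 + 24) + 12806) = 12355*(16 + 12806) = 12355*12822 = 158415810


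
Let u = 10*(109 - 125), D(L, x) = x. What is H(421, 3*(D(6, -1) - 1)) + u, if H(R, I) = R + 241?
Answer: 502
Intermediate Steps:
H(R, I) = 241 + R
u = -160 (u = 10*(-16) = -160)
H(421, 3*(D(6, -1) - 1)) + u = (241 + 421) - 160 = 662 - 160 = 502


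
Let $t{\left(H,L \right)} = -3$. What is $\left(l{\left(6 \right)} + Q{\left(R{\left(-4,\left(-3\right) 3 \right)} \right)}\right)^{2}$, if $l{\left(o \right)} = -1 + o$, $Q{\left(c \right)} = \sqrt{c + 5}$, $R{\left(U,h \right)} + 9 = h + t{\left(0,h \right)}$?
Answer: $9 + 40 i \approx 9.0 + 40.0 i$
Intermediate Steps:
$R{\left(U,h \right)} = -12 + h$ ($R{\left(U,h \right)} = -9 + \left(h - 3\right) = -9 + \left(-3 + h\right) = -12 + h$)
$Q{\left(c \right)} = \sqrt{5 + c}$
$\left(l{\left(6 \right)} + Q{\left(R{\left(-4,\left(-3\right) 3 \right)} \right)}\right)^{2} = \left(\left(-1 + 6\right) + \sqrt{5 - 21}\right)^{2} = \left(5 + \sqrt{5 - 21}\right)^{2} = \left(5 + \sqrt{-16}\right)^{2} = \left(5 + 4 i\right)^{2}$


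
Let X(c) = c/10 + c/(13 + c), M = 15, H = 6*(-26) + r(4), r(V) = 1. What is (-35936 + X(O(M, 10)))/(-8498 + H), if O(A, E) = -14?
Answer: 179617/43265 ≈ 4.1516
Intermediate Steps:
H = -155 (H = 6*(-26) + 1 = -156 + 1 = -155)
X(c) = c/10 + c/(13 + c) (X(c) = c*(⅒) + c/(13 + c) = c/10 + c/(13 + c))
(-35936 + X(O(M, 10)))/(-8498 + H) = (-35936 + (⅒)*(-14)*(23 - 14)/(13 - 14))/(-8498 - 155) = (-35936 + (⅒)*(-14)*9/(-1))/(-8653) = (-35936 + (⅒)*(-14)*(-1)*9)*(-1/8653) = (-35936 + 63/5)*(-1/8653) = -179617/5*(-1/8653) = 179617/43265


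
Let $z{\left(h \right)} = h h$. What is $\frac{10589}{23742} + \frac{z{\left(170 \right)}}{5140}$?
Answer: $\frac{37028563}{6101694} \approx 6.0686$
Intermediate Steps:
$z{\left(h \right)} = h^{2}$
$\frac{10589}{23742} + \frac{z{\left(170 \right)}}{5140} = \frac{10589}{23742} + \frac{170^{2}}{5140} = 10589 \cdot \frac{1}{23742} + 28900 \cdot \frac{1}{5140} = \frac{10589}{23742} + \frac{1445}{257} = \frac{37028563}{6101694}$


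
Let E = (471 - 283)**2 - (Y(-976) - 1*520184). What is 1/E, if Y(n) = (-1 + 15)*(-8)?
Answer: 1/555640 ≈ 1.7997e-6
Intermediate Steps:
Y(n) = -112 (Y(n) = 14*(-8) = -112)
E = 555640 (E = (471 - 283)**2 - (-112 - 1*520184) = 188**2 - (-112 - 520184) = 35344 - 1*(-520296) = 35344 + 520296 = 555640)
1/E = 1/555640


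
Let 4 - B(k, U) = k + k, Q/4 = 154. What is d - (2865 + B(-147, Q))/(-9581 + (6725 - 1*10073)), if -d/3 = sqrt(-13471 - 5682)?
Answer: 3163/12929 - 3*I*sqrt(19153) ≈ 0.24464 - 415.18*I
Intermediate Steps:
Q = 616 (Q = 4*154 = 616)
B(k, U) = 4 - 2*k (B(k, U) = 4 - (k + k) = 4 - 2*k)
d = -3*I*sqrt(19153) (d = -3*sqrt(-13471 - 5682) = -3*I*sqrt(19153) ≈ -415.18*I)
d - (2865 + B(-147, Q))/(-9581 + (6725 - 1*10073)) = -3*I*sqrt(19153) - (2865 + (4 - 2*(-147)))/(-9581 + (6725 - 1*10073)) = -3*I*sqrt(19153) - (2865 + (4 + 294))/(-9581 + (6725 - 10073)) = -3*I*sqrt(19153) - (2865 + 298)/(-9581 - 3348) = -3*I*sqrt(19153) - 3163/(-12929) = -3*I*sqrt(19153) - 3163*(-1)/12929 = -3*I*sqrt(19153) - 1*(-3163/12929) = -3*I*sqrt(19153) + 3163/12929 = 3163/12929 - 3*I*sqrt(19153)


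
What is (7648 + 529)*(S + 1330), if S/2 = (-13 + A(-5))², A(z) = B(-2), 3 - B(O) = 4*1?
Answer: 14080794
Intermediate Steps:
B(O) = -1 (B(O) = 3 - 4 = -1)
A(z) = -1
S = 392 (S = 2*(-13 - 1)² = 2*(-14)² = 2*196 = 392)
(7648 + 529)*(S + 1330) = (7648 + 529)*(392 + 1330) = 8177*1722 = 14080794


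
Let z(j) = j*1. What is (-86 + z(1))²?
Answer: 7225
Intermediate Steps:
z(j) = j
(-86 + z(1))² = (-86 + 1)² = (-85)² = 7225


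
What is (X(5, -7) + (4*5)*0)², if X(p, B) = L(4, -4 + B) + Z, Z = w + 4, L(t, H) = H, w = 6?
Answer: 1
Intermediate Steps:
Z = 10 (Z = 6 + 4 = 10)
X(p, B) = 6 + B (X(p, B) = (-4 + B) + 10 = 6 + B)
(X(5, -7) + (4*5)*0)² = ((6 - 7) + (4*5)*0)² = (-1 + 20*0)² = (-1 + 0)² = (-1)² = 1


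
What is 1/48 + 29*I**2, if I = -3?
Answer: 12529/48 ≈ 261.02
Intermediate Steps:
1/48 + 29*I**2 = 1/48 + 29*(-3)**2 = 1/48 + 29*9 = 1/48 + 261 = 12529/48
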